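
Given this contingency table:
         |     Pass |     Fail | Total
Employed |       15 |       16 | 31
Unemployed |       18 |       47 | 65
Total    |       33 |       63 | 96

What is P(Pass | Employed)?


P(Pass | Employed) = 15/(15+16) = 15/31

P(Pass|Employed) = 15/31 ≈ 48.39%


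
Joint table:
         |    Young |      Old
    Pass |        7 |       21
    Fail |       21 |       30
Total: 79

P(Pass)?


P(Pass) = (7+21)/79 = 28/79

P(Pass) = 28/79 ≈ 35.44%


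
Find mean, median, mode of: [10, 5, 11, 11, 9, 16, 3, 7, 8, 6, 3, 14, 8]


Sorted: [3, 3, 5, 6, 7, 8, 8, 9, 10, 11, 11, 14, 16]
Mean = 111/13
Median = 8
Freq: {10: 1, 5: 1, 11: 2, 9: 1, 16: 1, 3: 2, 7: 1, 8: 2, 6: 1, 14: 1}
Mode: [3, 8, 11]

Mean=111/13, Median=8, Mode=[3, 8, 11]


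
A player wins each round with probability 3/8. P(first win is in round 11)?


Geometric: P(X=11) = (1-p)^(k-1)×p = (5/8)^10×3/8 = 29296875/8589934592

P(X=11) = 29296875/8589934592 ≈ 0.34%


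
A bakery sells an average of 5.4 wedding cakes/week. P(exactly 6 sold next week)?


Poisson(λ=5.4): P(X=6) = e^(-λ)×λ^k/k!
= e^(-5.4) × 5.4^6 / 6!
≈ 0.004516580943 × 24794.911296 / 720 ≈ 0.155539

P(X=6) ≈ 0.155539 ≈ 15.55%


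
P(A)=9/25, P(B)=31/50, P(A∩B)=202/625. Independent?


P(A)×P(B) = 279/1250
P(A∩B) = 202/625
Not equal → NOT independent

No, not independent


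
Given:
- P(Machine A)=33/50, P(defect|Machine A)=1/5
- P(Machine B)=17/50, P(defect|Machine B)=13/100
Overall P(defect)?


P(B) = Σ P(B|Aᵢ)×P(Aᵢ)
  1/5×33/50 = 33/250
  13/100×17/50 = 221/5000
Sum = 881/5000

P(defect) = 881/5000 ≈ 17.62%


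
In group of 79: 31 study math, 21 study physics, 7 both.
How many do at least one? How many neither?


|A∪B| = 31+21-7 = 45
Neither = 79-45 = 34

At least one: 45; Neither: 34


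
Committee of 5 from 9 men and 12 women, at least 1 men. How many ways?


Count by #men:
  1M,4W: C(9,1)×C(12,4)=4455
  2M,3W: C(9,2)×C(12,3)=7920
  3M,2W: C(9,3)×C(12,2)=5544
  4M,1W: C(9,4)×C(12,1)=1512
  5M,0W: C(9,5)×C(12,0)=126
Total = 19557

19557


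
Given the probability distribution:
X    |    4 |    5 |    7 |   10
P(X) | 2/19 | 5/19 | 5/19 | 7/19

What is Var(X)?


E[X] = 138/19
E[X²] = 58
Var(X) = E[X²] - (E[X])² = 58 - 19044/361 = 1894/361

Var(X) = 1894/361 ≈ 5.2465


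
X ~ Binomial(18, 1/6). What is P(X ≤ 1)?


P(X ≤ 1) = Σ P(X=i) for i=0..1
P(X=0) = 3814697265625/101559956668416
P(X=1) = 762939453125/5642219814912
Sum = 17547607421875/101559956668416

P(X ≤ 1) = 17547607421875/101559956668416 ≈ 17.28%


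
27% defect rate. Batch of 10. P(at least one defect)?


P(all good) = (73/100)^10 = 4297625829703557649/100000000000000000000
P(≥1 defect) = 95702374170296442351/100000000000000000000

P = 95702374170296442351/100000000000000000000 ≈ 95.70%


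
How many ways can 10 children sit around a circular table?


Circular arrangements of 10 distinct objects: fix one position to break rotational symmetry.
(n-1)! = 9! = 362880

362880


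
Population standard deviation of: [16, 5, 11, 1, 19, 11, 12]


Mean = 75/7
  (16-75/7)²=1369/49
  (5-75/7)²=1600/49
  (11-75/7)²=4/49
  (1-75/7)²=4624/49
  (19-75/7)²=3364/49
  (11-75/7)²=4/49
  (12-75/7)²=81/49
Σ(x-μ)² = 1578/7
σ² = (1578/7)/7 = 1578/49

σ = √(1578/49) ≈ 5.6749


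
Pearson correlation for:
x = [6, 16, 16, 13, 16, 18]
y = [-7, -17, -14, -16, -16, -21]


n=6, Σx=85, Σy=-91, Σxy=-1380, Σx²=1297, Σy²=1487
r = (6×(-1380) - 85×(-91))/√((6×1297 - 85²)(6×1487 - (-91)²))
= -545/√(557×641) = -545/√357037 ≈ -545/597.5257 ≈ -0.9121

r ≈ -0.9121


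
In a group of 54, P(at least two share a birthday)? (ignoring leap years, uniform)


P(all different) = Π(365-i)/365 for i=0..53
= 0.016123
P(match) = 1 - 0.016123 = 0.983877

P ≈ 0.9839 ≈ 98.39%


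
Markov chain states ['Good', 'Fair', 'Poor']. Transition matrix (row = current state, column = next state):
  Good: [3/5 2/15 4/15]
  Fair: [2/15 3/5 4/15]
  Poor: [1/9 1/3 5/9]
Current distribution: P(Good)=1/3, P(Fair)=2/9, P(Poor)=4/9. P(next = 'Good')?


P(next=Good) = Σᵢ P(now=i)×P(i→Good)
= 1/3×3/5 + 2/9×2/15 + 4/9×1/9
= 1/5 + 4/135 + 4/81 = 113/405

P = 113/405 ≈ 0.2790


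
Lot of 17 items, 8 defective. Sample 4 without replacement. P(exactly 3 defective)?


Hypergeometric: C(8,3)×C(9,1)/C(17,4)
= 56×9/2380 = 18/85

P(X=3) = 18/85 ≈ 21.18%


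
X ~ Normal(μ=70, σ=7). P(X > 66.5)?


z = (66.5-70)/7 = -0.5
P(X > 66.5) = 1 - P(Z ≤ -0.5) = 1 - 0.3085 = 0.6915

P(X > 66.5) ≈ 0.6915


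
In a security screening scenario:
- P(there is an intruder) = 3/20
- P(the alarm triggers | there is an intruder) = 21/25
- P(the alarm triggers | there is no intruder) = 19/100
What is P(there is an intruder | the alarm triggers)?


Using Bayes' theorem:
P(A|B) = P(B|A)·P(A) / P(B)

P(the alarm triggers) = 21/25 × 3/20 + 19/100 × 17/20
= 63/500 + 323/2000 = 23/80

P(there is an intruder|the alarm triggers) = (63/500) / (23/80) = 252/575

P(there is an intruder|the alarm triggers) = 252/575 ≈ 43.83%


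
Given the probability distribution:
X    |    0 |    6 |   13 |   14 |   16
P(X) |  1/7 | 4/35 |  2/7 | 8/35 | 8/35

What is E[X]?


E[X] = Σ x·P(X=x)
= (0)×(1/7) + (6)×(4/35) + (13)×(2/7) + (14)×(8/35) + (16)×(8/35)
= 394/35

E[X] = 394/35


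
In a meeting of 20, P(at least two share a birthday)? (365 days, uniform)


P(all different) = Π(365-i)/365 for i=0..19
= 0.588562
P(match) = 1 - 0.588562 = 0.411438

P ≈ 0.4114 ≈ 41.14%


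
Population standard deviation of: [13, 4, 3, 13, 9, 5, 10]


Mean = 57/7
  (13-57/7)²=1156/49
  (4-57/7)²=841/49
  (3-57/7)²=1296/49
  (13-57/7)²=1156/49
  (9-57/7)²=36/49
  (5-57/7)²=484/49
  (10-57/7)²=169/49
Σ(x-μ)² = 734/7
σ² = (734/7)/7 = 734/49

σ = √(734/49) ≈ 3.8703


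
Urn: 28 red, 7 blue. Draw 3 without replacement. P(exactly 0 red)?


Hypergeometric: C(28,0)×C(7,3)/C(35,3)
= 1×35/6545 = 1/187

P(X=0) = 1/187 ≈ 0.53%


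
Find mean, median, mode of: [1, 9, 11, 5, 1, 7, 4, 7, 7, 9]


Sorted: [1, 1, 4, 5, 7, 7, 7, 9, 9, 11]
Mean = 61/10
Median = 7
Freq: {1: 2, 9: 2, 11: 1, 5: 1, 7: 3, 4: 1}
Mode: [7]

Mean=61/10, Median=7, Mode=7


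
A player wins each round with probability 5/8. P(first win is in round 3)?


Geometric: P(X=3) = (1-p)^(k-1)×p = (3/8)^2×5/8 = 45/512

P(X=3) = 45/512 ≈ 8.79%


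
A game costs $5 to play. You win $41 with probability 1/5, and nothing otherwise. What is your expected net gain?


E[gain] = (41-5)×1/5 + (-5)×4/5
= 36/5 - 4 = 16/5

Expected net gain = $16/5 ≈ $3.20


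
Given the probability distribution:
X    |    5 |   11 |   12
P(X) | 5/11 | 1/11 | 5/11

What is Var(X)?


E[X] = 96/11
E[X²] = 966/11
Var(X) = E[X²] - (E[X])² = 966/11 - 9216/121 = 1410/121

Var(X) = 1410/121 ≈ 11.6529


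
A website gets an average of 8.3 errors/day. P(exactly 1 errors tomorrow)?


Poisson(λ=8.3): P(X=1) = e^(-λ)×λ^k/k!
= e^(-8.3) × 8.3^1 / 1!
≈ 0.0002485168271 × 8.3 / 1 ≈ 0.002063

P(X=1) ≈ 0.002063 ≈ 0.21%


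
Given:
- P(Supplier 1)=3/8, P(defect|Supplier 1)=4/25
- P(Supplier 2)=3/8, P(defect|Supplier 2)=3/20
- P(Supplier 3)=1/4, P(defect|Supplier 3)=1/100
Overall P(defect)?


P(B) = Σ P(B|Aᵢ)×P(Aᵢ)
  4/25×3/8 = 3/50
  3/20×3/8 = 9/160
  1/100×1/4 = 1/400
Sum = 19/160

P(defect) = 19/160 ≈ 11.88%


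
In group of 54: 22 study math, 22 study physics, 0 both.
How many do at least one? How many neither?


|A∪B| = 22+22-0 = 44
Neither = 54-44 = 10

At least one: 44; Neither: 10


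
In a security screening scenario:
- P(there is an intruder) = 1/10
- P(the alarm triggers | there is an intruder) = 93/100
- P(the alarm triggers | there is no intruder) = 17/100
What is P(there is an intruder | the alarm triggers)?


Using Bayes' theorem:
P(A|B) = P(B|A)·P(A) / P(B)

P(the alarm triggers) = 93/100 × 1/10 + 17/100 × 9/10
= 93/1000 + 153/1000 = 123/500

P(there is an intruder|the alarm triggers) = (93/1000) / (123/500) = 31/82

P(there is an intruder|the alarm triggers) = 31/82 ≈ 37.80%


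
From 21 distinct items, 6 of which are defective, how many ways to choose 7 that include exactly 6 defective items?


Choose 6 of the 6 defective items and 1 of the other 15 items:
C(6,6)×C(15,1) = 1×15 = 15

15


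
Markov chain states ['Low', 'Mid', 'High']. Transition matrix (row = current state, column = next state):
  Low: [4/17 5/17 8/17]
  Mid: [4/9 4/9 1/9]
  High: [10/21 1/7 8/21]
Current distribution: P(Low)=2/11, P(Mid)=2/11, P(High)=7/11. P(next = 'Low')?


P(next=Low) = Σᵢ P(now=i)×P(i→Low)
= 2/11×4/17 + 2/11×4/9 + 7/11×10/21
= 8/187 + 8/99 + 10/33 = 718/1683

P = 718/1683 ≈ 0.4266


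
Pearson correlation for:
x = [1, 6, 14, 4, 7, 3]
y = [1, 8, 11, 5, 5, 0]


n=6, Σx=35, Σy=30, Σxy=258, Σx²=307, Σy²=236
r = (6×258 - 35×30)/√((6×307 - 35²)(6×236 - 30²))
= 498/√(617×516) = 498/√318372 ≈ 498/564.2446 ≈ 0.8826

r ≈ 0.8826


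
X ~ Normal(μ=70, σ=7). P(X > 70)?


z = (70-70)/7 = 0.0
P(X > 70) = 1 - P(Z ≤ 0.0) = 1 - 0.5000 = 0.5000

P(X > 70) ≈ 0.5000


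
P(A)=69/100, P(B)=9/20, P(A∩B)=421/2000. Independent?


P(A)×P(B) = 621/2000
P(A∩B) = 421/2000
Not equal → NOT independent

No, not independent


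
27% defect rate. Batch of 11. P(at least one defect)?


P(all good) = (73/100)^11 = 313726685568359708377/10000000000000000000000
P(≥1 defect) = 9686273314431640291623/10000000000000000000000

P = 9686273314431640291623/10000000000000000000000 ≈ 96.86%


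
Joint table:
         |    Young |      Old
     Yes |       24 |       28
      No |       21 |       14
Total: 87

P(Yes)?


P(Yes) = (24+28)/87 = 52/87

P(Yes) = 52/87 ≈ 59.77%


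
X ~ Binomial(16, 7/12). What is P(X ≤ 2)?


P(X ≤ 2) = Σ P(X=i) for i=0..2
P(X=0) = 152587890625/184884258895036416
P(X=1) = 213623046875/11555266180939776
P(X=2) = 1495361328125/7703510787293184
Sum = 13153076171875/61628086298345472

P(X ≤ 2) = 13153076171875/61628086298345472 ≈ 0.02%


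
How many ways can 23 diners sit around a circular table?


Circular arrangements of 23 distinct objects: fix one position to break rotational symmetry.
(n-1)! = 22! = 1124000727777607680000

1124000727777607680000


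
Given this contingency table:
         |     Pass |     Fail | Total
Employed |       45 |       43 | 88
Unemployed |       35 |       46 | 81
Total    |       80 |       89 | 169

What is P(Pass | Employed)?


P(Pass | Employed) = 45/(45+43) = 45/88

P(Pass|Employed) = 45/88 ≈ 51.14%


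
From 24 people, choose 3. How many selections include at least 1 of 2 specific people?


Complement: C(24,3) - C(22,3) = 2024 - 1540 = 484

484


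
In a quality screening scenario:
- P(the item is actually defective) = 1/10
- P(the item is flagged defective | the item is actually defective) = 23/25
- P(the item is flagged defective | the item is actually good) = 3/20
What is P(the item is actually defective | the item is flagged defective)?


Using Bayes' theorem:
P(A|B) = P(B|A)·P(A) / P(B)

P(the item is flagged defective) = 23/25 × 1/10 + 3/20 × 9/10
= 23/250 + 27/200 = 227/1000

P(the item is actually defective|the item is flagged defective) = (23/250) / (227/1000) = 92/227

P(the item is actually defective|the item is flagged defective) = 92/227 ≈ 40.53%


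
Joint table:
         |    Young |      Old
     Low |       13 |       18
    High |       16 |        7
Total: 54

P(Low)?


P(Low) = (13+18)/54 = 31/54

P(Low) = 31/54 ≈ 57.41%


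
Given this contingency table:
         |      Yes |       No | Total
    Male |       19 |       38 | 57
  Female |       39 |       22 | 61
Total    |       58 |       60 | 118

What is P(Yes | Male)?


P(Yes | Male) = 19/(19+38) = 19/57 = 1/3

P(Yes|Male) = 1/3 ≈ 33.33%


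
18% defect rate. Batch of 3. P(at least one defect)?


P(all good) = (41/50)^3 = 68921/125000
P(≥1 defect) = 56079/125000

P = 56079/125000 ≈ 44.86%


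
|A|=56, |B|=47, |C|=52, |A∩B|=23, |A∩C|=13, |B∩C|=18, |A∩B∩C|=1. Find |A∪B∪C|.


|A∪B∪C| = 56+47+52-23-13-18+1 = 102

|A∪B∪C| = 102


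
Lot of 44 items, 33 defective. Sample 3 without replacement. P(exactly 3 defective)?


Hypergeometric: C(33,3)×C(11,0)/C(44,3)
= 5456×1/13244 = 124/301

P(X=3) = 124/301 ≈ 41.20%


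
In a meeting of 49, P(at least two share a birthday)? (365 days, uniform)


P(all different) = Π(365-i)/365 for i=0..48
= 0.034220
P(match) = 1 - 0.034220 = 0.965780

P ≈ 0.9658 ≈ 96.58%


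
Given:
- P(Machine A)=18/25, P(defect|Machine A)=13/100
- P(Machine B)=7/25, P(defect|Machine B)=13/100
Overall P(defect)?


P(B) = Σ P(B|Aᵢ)×P(Aᵢ)
  13/100×18/25 = 117/1250
  13/100×7/25 = 91/2500
Sum = 13/100

P(defect) = 13/100 ≈ 13.00%


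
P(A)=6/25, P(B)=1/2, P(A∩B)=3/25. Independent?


P(A)×P(B) = 3/25
P(A∩B) = 3/25
Equal ✓ → Independent

Yes, independent


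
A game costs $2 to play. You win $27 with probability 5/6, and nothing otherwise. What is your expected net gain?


E[gain] = (27-2)×5/6 + (-2)×1/6
= 125/6 - 1/3 = 41/2

Expected net gain = $41/2 ≈ $20.50


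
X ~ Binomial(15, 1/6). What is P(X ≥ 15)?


P(X ≥ 15) = Σ P(X=i) for i=15..15
P(X=15) = 1/470184984576
Sum = 1/470184984576

P(X ≥ 15) = 1/470184984576 ≈ 0.00%


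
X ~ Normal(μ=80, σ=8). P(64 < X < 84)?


z₁=(64-80)/8=-2.0, z₂=(84-80)/8=0.5
P = Φ(0.5) - Φ(-2.0) = 0.691462 - 0.022750 = 0.668712 ≈ 0.6687

P(64 < X < 84) ≈ 0.6687


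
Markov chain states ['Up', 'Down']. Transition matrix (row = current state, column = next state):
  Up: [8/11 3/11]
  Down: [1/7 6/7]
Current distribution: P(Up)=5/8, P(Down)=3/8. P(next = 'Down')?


P(next=Down) = Σᵢ P(now=i)×P(i→Down)
= 5/8×3/11 + 3/8×6/7
= 15/88 + 9/28 = 303/616

P = 303/616 ≈ 0.4919


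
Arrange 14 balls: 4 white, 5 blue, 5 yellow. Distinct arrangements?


14!/(4!×5!×5!) = 252252

252252


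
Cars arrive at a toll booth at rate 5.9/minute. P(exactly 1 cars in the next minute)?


Poisson(λ=5.9): P(X=1) = e^(-λ)×λ^k/k!
= e^(-5.9) × 5.9^1 / 1!
≈ 0.002739444819 × 5.9 / 1 ≈ 0.016163

P(X=1) ≈ 0.016163 ≈ 1.62%


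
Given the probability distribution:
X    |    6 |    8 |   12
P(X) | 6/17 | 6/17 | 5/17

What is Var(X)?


E[X] = 144/17
E[X²] = 1320/17
Var(X) = E[X²] - (E[X])² = 1320/17 - 20736/289 = 1704/289

Var(X) = 1704/289 ≈ 5.8962


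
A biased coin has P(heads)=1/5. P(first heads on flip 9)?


Geometric: P(X=9) = (1-p)^(k-1)×p = (4/5)^8×1/5 = 65536/1953125

P(X=9) = 65536/1953125 ≈ 3.36%


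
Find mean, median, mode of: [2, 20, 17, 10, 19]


Sorted: [2, 10, 17, 19, 20]
Mean = 68/5
Median = 17
Freq: {2: 1, 20: 1, 17: 1, 10: 1, 19: 1}
Mode: No mode

Mean=68/5, Median=17, Mode=No mode


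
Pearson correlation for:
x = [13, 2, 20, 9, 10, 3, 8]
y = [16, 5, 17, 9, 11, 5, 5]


n=7, Σx=65, Σy=68, Σxy=804, Σx²=827, Σy²=822
r = (7×804 - 65×68)/√((7×827 - 65²)(7×822 - 68²))
= 1208/√(1564×1130) = 1208/√1767320 ≈ 1208/1329.4059 ≈ 0.9087

r ≈ 0.9087


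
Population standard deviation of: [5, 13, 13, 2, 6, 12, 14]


Mean = 65/7
  (5-65/7)²=900/49
  (13-65/7)²=676/49
  (13-65/7)²=676/49
  (2-65/7)²=2601/49
  (6-65/7)²=529/49
  (12-65/7)²=361/49
  (14-65/7)²=1089/49
Σ(x-μ)² = 976/7
σ² = (976/7)/7 = 976/49

σ = √(976/49) ≈ 4.4630


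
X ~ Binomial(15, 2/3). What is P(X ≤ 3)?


P(X ≤ 3) = Σ P(X=i) for i=0..3
P(X=0) = 1/14348907
P(X=1) = 10/4782969
P(X=2) = 140/4782969
P(X=3) = 3640/14348907
Sum = 4091/14348907

P(X ≤ 3) = 4091/14348907 ≈ 0.03%


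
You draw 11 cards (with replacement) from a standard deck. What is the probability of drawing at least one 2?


P(not a 2) = 48/52 = 12/13
P(none in 11 draws) = (12/13)^11 = 743008370688/1792160394037
P(≥1 2) = 1 - 743008370688/1792160394037 = 1049152023349/1792160394037

P = 1049152023349/1792160394037 ≈ 58.54%


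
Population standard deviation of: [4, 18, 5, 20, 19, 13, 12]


Mean = 91/7 = 13
  (4-13)²=81
  (18-13)²=25
  (5-13)²=64
  (20-13)²=49
  (19-13)²=36
  (13-13)²=0
  (12-13)²=1
Σ(x-μ)² = 256
σ² = 256/7

σ = √(256/7) ≈ 6.0474


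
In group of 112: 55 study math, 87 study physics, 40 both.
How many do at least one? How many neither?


|A∪B| = 55+87-40 = 102
Neither = 112-102 = 10

At least one: 102; Neither: 10


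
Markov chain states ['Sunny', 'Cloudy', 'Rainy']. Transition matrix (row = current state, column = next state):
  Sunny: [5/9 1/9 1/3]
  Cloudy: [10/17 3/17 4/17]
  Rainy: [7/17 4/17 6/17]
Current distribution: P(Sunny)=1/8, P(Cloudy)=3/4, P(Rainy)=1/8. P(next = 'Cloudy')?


P(next=Cloudy) = Σᵢ P(now=i)×P(i→Cloudy)
= 1/8×1/9 + 3/4×3/17 + 1/8×4/17
= 1/72 + 9/68 + 1/34 = 215/1224

P = 215/1224 ≈ 0.1757


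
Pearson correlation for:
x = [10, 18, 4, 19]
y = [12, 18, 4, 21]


n=4, Σx=51, Σy=55, Σxy=859, Σx²=801, Σy²=925
r = (4×859 - 51×55)/√((4×801 - 51²)(4×925 - 55²))
= 631/√(603×675) = 631/√407025 ≈ 631/637.9851 ≈ 0.9891

r ≈ 0.9891


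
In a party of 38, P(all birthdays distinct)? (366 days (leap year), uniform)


P(all different) = Π(366-i)/366 for i=0..37
= (366/366)×(365/366)×...×(329/366)
= 0.136703

P ≈ 0.1367 ≈ 13.67%


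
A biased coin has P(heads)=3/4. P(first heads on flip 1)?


Geometric: P(X=1) = (1-p)^(k-1)×p = (1/4)^0×3/4 = 3/4

P(X=1) = 3/4 ≈ 75.00%


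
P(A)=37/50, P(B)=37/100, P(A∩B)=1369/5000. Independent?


P(A)×P(B) = 1369/5000
P(A∩B) = 1369/5000
Equal ✓ → Independent

Yes, independent


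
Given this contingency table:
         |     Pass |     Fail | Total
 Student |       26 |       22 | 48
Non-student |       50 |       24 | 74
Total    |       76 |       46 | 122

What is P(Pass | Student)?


P(Pass | Student) = 26/(26+22) = 26/48 = 13/24

P(Pass|Student) = 13/24 ≈ 54.17%


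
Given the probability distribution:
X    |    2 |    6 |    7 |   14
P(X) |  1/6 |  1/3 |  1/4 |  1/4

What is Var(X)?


E[X] = 91/12
E[X²] = 887/12
Var(X) = E[X²] - (E[X])² = 887/12 - 8281/144 = 2363/144

Var(X) = 2363/144 ≈ 16.4097


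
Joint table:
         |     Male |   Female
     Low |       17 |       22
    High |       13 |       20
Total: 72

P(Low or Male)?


P(Low∨Male) = P(Low) + P(Male) - P(Low∧Male)
= (39 + 30 - 17)/72 = 52/72 = 13/18

P = 13/18 ≈ 72.22%


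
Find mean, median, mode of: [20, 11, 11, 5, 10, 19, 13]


Sorted: [5, 10, 11, 11, 13, 19, 20]
Mean = 89/7
Median = 11
Freq: {20: 1, 11: 2, 5: 1, 10: 1, 19: 1, 13: 1}
Mode: [11]

Mean=89/7, Median=11, Mode=11


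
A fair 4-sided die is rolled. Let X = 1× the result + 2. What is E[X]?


E[die] = (1+4)/2 = 5/2
E[X] = 1×5/2 + 2 = 9/2

E[X] = 9/2


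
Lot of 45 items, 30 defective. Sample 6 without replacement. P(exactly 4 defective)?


Hypergeometric: C(30,4)×C(15,2)/C(45,6)
= 27405×105/8145060 = 27405/77572

P(X=4) = 27405/77572 ≈ 35.33%


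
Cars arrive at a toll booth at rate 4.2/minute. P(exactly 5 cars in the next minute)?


Poisson(λ=4.2): P(X=5) = e^(-λ)×λ^k/k!
= e^(-4.2) × 4.2^5 / 5!
≈ 0.01499557682 × 1306.91232 / 120 ≈ 0.163316

P(X=5) ≈ 0.163316 ≈ 16.33%


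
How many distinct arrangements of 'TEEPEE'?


Letters: 6, freq: {'T': 1, 'E': 4, 'P': 1}
6!/(1!×4!×1!) = 720/24 = 30

30


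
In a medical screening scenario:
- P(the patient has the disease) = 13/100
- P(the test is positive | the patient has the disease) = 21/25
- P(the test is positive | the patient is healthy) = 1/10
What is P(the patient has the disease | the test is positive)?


Using Bayes' theorem:
P(A|B) = P(B|A)·P(A) / P(B)

P(the test is positive) = 21/25 × 13/100 + 1/10 × 87/100
= 273/2500 + 87/1000 = 981/5000

P(the patient has the disease|the test is positive) = (273/2500) / (981/5000) = 182/327

P(the patient has the disease|the test is positive) = 182/327 ≈ 55.66%


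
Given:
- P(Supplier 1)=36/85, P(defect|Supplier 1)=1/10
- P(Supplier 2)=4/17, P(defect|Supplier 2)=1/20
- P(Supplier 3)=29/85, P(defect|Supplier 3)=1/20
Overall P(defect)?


P(B) = Σ P(B|Aᵢ)×P(Aᵢ)
  1/10×36/85 = 18/425
  1/20×4/17 = 1/85
  1/20×29/85 = 29/1700
Sum = 121/1700

P(defect) = 121/1700 ≈ 7.12%


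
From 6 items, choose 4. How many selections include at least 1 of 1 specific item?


Complement: C(6,4) - C(5,4) = 15 - 5 = 10

10


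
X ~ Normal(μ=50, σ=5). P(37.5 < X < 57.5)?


z₁=(37.5-50)/5=-2.5, z₂=(57.5-50)/5=1.5
P = Φ(1.5) - Φ(-2.5) = 0.933193 - 0.006210 = 0.926983 ≈ 0.9270

P(37.5 < X < 57.5) ≈ 0.9270


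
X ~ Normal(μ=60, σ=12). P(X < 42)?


z = (42-60)/12 = -1.5
P(Z < -1.5) = 0.0668

P(X < 42) ≈ 0.0668


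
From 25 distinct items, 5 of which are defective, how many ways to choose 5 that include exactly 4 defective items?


Choose 4 of the 5 defective items and 1 of the other 20 items:
C(5,4)×C(20,1) = 5×20 = 100

100


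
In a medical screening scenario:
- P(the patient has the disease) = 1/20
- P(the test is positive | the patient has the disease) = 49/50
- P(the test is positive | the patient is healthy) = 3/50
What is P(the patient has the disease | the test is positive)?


Using Bayes' theorem:
P(A|B) = P(B|A)·P(A) / P(B)

P(the test is positive) = 49/50 × 1/20 + 3/50 × 19/20
= 49/1000 + 57/1000 = 53/500

P(the patient has the disease|the test is positive) = (49/1000) / (53/500) = 49/106

P(the patient has the disease|the test is positive) = 49/106 ≈ 46.23%


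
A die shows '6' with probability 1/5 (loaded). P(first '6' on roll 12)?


Geometric: P(X=12) = (1-p)^(k-1)×p = (4/5)^11×1/5 = 4194304/244140625

P(X=12) = 4194304/244140625 ≈ 1.72%


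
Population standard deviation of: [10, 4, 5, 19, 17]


Mean = 55/5 = 11
  (10-11)²=1
  (4-11)²=49
  (5-11)²=36
  (19-11)²=64
  (17-11)²=36
Σ(x-μ)² = 186
σ² = 186/5

σ = √(186/5) ≈ 6.0992


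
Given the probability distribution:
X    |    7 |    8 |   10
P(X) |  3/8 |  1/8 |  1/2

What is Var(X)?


E[X] = 69/8
E[X²] = 611/8
Var(X) = E[X²] - (E[X])² = 611/8 - 4761/64 = 127/64

Var(X) = 127/64 ≈ 1.9844


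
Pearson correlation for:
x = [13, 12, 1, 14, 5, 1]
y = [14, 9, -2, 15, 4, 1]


n=6, Σx=46, Σy=41, Σxy=519, Σx²=536, Σy²=523
r = (6×519 - 46×41)/√((6×536 - 46²)(6×523 - 41²))
= 1228/√(1100×1457) = 1228/√1602700 ≈ 1228/1265.9779 ≈ 0.9700

r ≈ 0.9700


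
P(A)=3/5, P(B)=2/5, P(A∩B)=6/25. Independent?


P(A)×P(B) = 6/25
P(A∩B) = 6/25
Equal ✓ → Independent

Yes, independent


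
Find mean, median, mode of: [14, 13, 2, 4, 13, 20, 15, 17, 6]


Sorted: [2, 4, 6, 13, 13, 14, 15, 17, 20]
Mean = 104/9
Median = 13
Freq: {14: 1, 13: 2, 2: 1, 4: 1, 20: 1, 15: 1, 17: 1, 6: 1}
Mode: [13]

Mean=104/9, Median=13, Mode=13


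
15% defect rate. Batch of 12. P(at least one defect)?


P(all good) = (17/20)^12 = 582622237229761/4096000000000000
P(≥1 defect) = 3513377762770239/4096000000000000

P = 3513377762770239/4096000000000000 ≈ 85.78%


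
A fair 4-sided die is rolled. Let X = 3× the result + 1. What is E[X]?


E[die] = (1+4)/2 = 5/2
E[X] = 3×5/2 + 1 = 17/2

E[X] = 17/2


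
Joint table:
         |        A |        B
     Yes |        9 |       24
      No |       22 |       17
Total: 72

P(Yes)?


P(Yes) = (9+24)/72 = 33/72 = 11/24

P(Yes) = 11/24 ≈ 45.83%


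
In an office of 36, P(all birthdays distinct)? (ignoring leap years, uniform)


P(all different) = Π(365-i)/365 for i=0..35
= (365/365)×(364/365)×...×(330/365)
= 0.167818

P ≈ 0.1678 ≈ 16.78%


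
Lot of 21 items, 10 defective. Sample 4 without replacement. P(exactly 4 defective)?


Hypergeometric: C(10,4)×C(11,0)/C(21,4)
= 210×1/5985 = 2/57

P(X=4) = 2/57 ≈ 3.51%


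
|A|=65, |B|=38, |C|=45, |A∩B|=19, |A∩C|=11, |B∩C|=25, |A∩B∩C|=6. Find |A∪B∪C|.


|A∪B∪C| = 65+38+45-19-11-25+6 = 99

|A∪B∪C| = 99


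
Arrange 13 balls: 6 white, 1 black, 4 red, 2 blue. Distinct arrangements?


13!/(6!×1!×4!×2!) = 180180

180180


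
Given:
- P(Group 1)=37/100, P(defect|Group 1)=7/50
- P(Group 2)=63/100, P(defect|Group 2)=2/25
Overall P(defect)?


P(B) = Σ P(B|Aᵢ)×P(Aᵢ)
  7/50×37/100 = 259/5000
  2/25×63/100 = 63/1250
Sum = 511/5000

P(defect) = 511/5000 ≈ 10.22%


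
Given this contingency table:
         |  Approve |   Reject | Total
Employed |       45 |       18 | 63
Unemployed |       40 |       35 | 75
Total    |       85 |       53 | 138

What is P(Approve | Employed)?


P(Approve | Employed) = 45/(45+18) = 45/63 = 5/7

P(Approve|Employed) = 5/7 ≈ 71.43%


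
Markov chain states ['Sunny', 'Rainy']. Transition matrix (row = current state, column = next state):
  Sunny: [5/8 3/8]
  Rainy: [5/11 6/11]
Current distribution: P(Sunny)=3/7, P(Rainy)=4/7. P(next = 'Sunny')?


P(next=Sunny) = Σᵢ P(now=i)×P(i→Sunny)
= 3/7×5/8 + 4/7×5/11
= 15/56 + 20/77 = 325/616

P = 325/616 ≈ 0.5276


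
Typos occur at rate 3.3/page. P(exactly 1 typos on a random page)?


Poisson(λ=3.3): P(X=1) = e^(-λ)×λ^k/k!
= e^(-3.3) × 3.3^1 / 1!
≈ 0.0368831674 × 3.3 / 1 ≈ 0.121714

P(X=1) ≈ 0.121714 ≈ 12.17%


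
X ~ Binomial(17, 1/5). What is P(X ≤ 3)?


P(X ≤ 3) = Σ P(X=i) for i=0..3
P(X=0) = 17179869184/762939453125
P(X=1) = 73014444032/762939453125
P(X=2) = 146028888064/762939453125
P(X=3) = 36507222016/152587890625
Sum = 83751862272/152587890625

P(X ≤ 3) = 83751862272/152587890625 ≈ 54.89%


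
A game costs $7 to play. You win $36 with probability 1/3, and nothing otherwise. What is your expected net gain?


E[gain] = (36-7)×1/3 + (-7)×2/3
= 29/3 - 14/3 = 5

Expected net gain = $5 ≈ $5.00


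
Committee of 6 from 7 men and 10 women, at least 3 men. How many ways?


Count by #men:
  3M,3W: C(7,3)×C(10,3)=4200
  4M,2W: C(7,4)×C(10,2)=1575
  5M,1W: C(7,5)×C(10,1)=210
  6M,0W: C(7,6)×C(10,0)=7
Total = 5992

5992


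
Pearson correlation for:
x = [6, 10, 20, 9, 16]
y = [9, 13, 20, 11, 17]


n=5, Σx=61, Σy=70, Σxy=955, Σx²=873, Σy²=1060
r = (5×955 - 61×70)/√((5×873 - 61²)(5×1060 - 70²))
= 505/√(644×400) = 505/√257600 ≈ 505/507.5431 ≈ 0.9950

r ≈ 0.9950


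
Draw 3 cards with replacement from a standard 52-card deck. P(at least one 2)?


P(not a 2) = 48/52 = 12/13
P(none in 3 draws) = (12/13)^3 = 1728/2197
P(≥1 2) = 1 - 1728/2197 = 469/2197

P = 469/2197 ≈ 21.35%


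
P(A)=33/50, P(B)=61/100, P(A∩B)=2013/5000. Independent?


P(A)×P(B) = 2013/5000
P(A∩B) = 2013/5000
Equal ✓ → Independent

Yes, independent


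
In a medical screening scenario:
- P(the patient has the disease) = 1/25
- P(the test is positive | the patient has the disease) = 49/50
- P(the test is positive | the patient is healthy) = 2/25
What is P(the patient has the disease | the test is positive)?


Using Bayes' theorem:
P(A|B) = P(B|A)·P(A) / P(B)

P(the test is positive) = 49/50 × 1/25 + 2/25 × 24/25
= 49/1250 + 48/625 = 29/250

P(the patient has the disease|the test is positive) = (49/1250) / (29/250) = 49/145

P(the patient has the disease|the test is positive) = 49/145 ≈ 33.79%


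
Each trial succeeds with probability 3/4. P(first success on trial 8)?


Geometric: P(X=8) = (1-p)^(k-1)×p = (1/4)^7×3/4 = 3/65536

P(X=8) = 3/65536 ≈ 0.00%


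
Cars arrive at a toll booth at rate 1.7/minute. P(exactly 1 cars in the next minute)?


Poisson(λ=1.7): P(X=1) = e^(-λ)×λ^k/k!
= e^(-1.7) × 1.7^1 / 1!
≈ 0.1826835241 × 1.7 / 1 ≈ 0.310562

P(X=1) ≈ 0.310562 ≈ 31.06%


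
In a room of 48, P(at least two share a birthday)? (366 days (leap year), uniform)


P(all different) = Π(366-i)/366 for i=0..47
= 0.039768
P(match) = 1 - 0.039768 = 0.960232

P ≈ 0.9602 ≈ 96.02%


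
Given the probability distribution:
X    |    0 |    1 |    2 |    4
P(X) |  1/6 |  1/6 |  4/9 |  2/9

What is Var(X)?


E[X] = 35/18
E[X²] = 11/2
Var(X) = E[X²] - (E[X])² = 11/2 - 1225/324 = 557/324

Var(X) = 557/324 ≈ 1.7191


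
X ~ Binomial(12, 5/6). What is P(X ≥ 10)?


P(X ≥ 10) = Σ P(X=i) for i=10..12
P(X=10) = 107421875/362797056
P(X=11) = 48828125/181398528
P(X=12) = 244140625/2176782336
Sum = 1474609375/2176782336

P(X ≥ 10) = 1474609375/2176782336 ≈ 67.74%


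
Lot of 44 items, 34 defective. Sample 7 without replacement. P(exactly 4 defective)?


Hypergeometric: C(34,4)×C(10,3)/C(44,7)
= 46376×120/38320568 = 63240/435461

P(X=4) = 63240/435461 ≈ 14.52%


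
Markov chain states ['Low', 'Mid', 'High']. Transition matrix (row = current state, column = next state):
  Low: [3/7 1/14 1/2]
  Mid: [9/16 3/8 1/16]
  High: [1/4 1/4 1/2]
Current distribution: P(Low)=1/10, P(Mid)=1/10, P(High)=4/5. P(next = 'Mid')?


P(next=Mid) = Σᵢ P(now=i)×P(i→Mid)
= 1/10×1/14 + 1/10×3/8 + 4/5×1/4
= 1/140 + 3/80 + 1/5 = 137/560

P = 137/560 ≈ 0.2446


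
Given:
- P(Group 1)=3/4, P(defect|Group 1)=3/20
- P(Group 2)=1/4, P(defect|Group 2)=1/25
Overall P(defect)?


P(B) = Σ P(B|Aᵢ)×P(Aᵢ)
  3/20×3/4 = 9/80
  1/25×1/4 = 1/100
Sum = 49/400

P(defect) = 49/400 ≈ 12.25%


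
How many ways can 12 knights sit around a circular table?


Circular arrangements of 12 distinct objects: fix one position to break rotational symmetry.
(n-1)! = 11! = 39916800

39916800


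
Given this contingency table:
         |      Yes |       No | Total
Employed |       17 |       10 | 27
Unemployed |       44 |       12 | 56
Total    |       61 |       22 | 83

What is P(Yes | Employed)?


P(Yes | Employed) = 17/(17+10) = 17/27

P(Yes|Employed) = 17/27 ≈ 62.96%


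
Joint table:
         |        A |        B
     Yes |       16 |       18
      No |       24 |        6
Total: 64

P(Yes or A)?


P(Yes∨A) = P(Yes) + P(A) - P(Yes∧A)
= (34 + 40 - 16)/64 = 58/64 = 29/32

P = 29/32 ≈ 90.62%


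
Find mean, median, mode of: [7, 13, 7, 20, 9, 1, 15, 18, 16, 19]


Sorted: [1, 7, 7, 9, 13, 15, 16, 18, 19, 20]
Mean = 125/10 = 25/2
Median = 14
Freq: {7: 2, 13: 1, 20: 1, 9: 1, 1: 1, 15: 1, 18: 1, 16: 1, 19: 1}
Mode: [7]

Mean=25/2, Median=14, Mode=7


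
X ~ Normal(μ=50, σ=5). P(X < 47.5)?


z = (47.5-50)/5 = -0.5
P(Z < -0.5) = 0.3085

P(X < 47.5) ≈ 0.3085


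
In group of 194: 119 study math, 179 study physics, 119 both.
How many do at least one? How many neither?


|A∪B| = 119+179-119 = 179
Neither = 194-179 = 15

At least one: 179; Neither: 15


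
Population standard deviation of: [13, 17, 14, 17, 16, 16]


Mean = 93/6 = 31/2
  (13-31/2)²=25/4
  (17-31/2)²=9/4
  (14-31/2)²=9/4
  (17-31/2)²=9/4
  (16-31/2)²=1/4
  (16-31/2)²=1/4
Σ(x-μ)² = 27/2
σ² = (27/2)/6 = 9/4

σ = √(9/4) ≈ 1.5000


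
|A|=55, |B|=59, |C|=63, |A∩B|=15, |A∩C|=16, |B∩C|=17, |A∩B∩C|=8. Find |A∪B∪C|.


|A∪B∪C| = 55+59+63-15-16-17+8 = 137

|A∪B∪C| = 137


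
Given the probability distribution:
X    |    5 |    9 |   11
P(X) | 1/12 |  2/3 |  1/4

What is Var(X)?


E[X] = 55/6
E[X²] = 259/3
Var(X) = E[X²] - (E[X])² = 259/3 - 3025/36 = 83/36

Var(X) = 83/36 ≈ 2.3056


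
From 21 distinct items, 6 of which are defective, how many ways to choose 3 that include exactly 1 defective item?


Choose 1 of the 6 defective items and 2 of the other 15 items:
C(6,1)×C(15,2) = 6×105 = 630

630


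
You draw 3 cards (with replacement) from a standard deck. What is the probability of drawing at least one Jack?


P(not a Jack) = 48/52 = 12/13
P(none in 3 draws) = (12/13)^3 = 1728/2197
P(≥1 Jack) = 1 - 1728/2197 = 469/2197

P = 469/2197 ≈ 21.35%


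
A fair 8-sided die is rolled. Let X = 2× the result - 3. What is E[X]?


E[die] = (1+8)/2 = 9/2
E[X] = 2×9/2 - 3 = 6

E[X] = 6


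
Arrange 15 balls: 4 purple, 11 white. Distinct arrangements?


15!/(4!×11!) = 1365

1365


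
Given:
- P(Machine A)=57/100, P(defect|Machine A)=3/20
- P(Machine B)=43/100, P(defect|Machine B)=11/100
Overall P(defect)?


P(B) = Σ P(B|Aᵢ)×P(Aᵢ)
  3/20×57/100 = 171/2000
  11/100×43/100 = 473/10000
Sum = 83/625

P(defect) = 83/625 ≈ 13.28%


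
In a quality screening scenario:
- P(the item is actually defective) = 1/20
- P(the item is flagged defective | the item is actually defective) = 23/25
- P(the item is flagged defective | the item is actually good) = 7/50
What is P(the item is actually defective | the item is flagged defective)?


Using Bayes' theorem:
P(A|B) = P(B|A)·P(A) / P(B)

P(the item is flagged defective) = 23/25 × 1/20 + 7/50 × 19/20
= 23/500 + 133/1000 = 179/1000

P(the item is actually defective|the item is flagged defective) = (23/500) / (179/1000) = 46/179

P(the item is actually defective|the item is flagged defective) = 46/179 ≈ 25.70%


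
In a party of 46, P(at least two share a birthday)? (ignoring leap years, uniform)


P(all different) = Π(365-i)/365 for i=0..45
= 0.051747
P(match) = 1 - 0.051747 = 0.948253

P ≈ 0.9483 ≈ 94.83%


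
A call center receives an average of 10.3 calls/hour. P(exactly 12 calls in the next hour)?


Poisson(λ=10.3): P(X=12) = e^(-λ)×λ^k/k!
= e^(-10.3) × 10.3^12 / 12!
≈ 3.363309519e-05 × 1.42576088685e+12 / 479001600 ≈ 0.100110

P(X=12) ≈ 0.100110 ≈ 10.01%


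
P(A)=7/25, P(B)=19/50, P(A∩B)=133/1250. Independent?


P(A)×P(B) = 133/1250
P(A∩B) = 133/1250
Equal ✓ → Independent

Yes, independent


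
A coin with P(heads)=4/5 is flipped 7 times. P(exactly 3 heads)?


Binomial: P(X=3) = C(7,3)×p^3×(1-p)^4
= 35 × 64/125 × 1/625 = 448/15625

P(X=3) = 448/15625 ≈ 2.87%


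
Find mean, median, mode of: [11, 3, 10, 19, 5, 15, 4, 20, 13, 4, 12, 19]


Sorted: [3, 4, 4, 5, 10, 11, 12, 13, 15, 19, 19, 20]
Mean = 135/12 = 45/4
Median = 23/2
Freq: {11: 1, 3: 1, 10: 1, 19: 2, 5: 1, 15: 1, 4: 2, 20: 1, 13: 1, 12: 1}
Mode: [4, 19]

Mean=45/4, Median=23/2, Mode=[4, 19]


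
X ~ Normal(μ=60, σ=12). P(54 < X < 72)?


z₁=(54-60)/12=-0.5, z₂=(72-60)/12=1.0
P = Φ(1.0) - Φ(-0.5) = 0.841345 - 0.308538 = 0.532807 ≈ 0.5328

P(54 < X < 72) ≈ 0.5328


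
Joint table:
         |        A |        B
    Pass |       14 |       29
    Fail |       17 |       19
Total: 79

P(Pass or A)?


P(Pass∨A) = P(Pass) + P(A) - P(Pass∧A)
= (43 + 31 - 14)/79 = 60/79

P = 60/79 ≈ 75.95%


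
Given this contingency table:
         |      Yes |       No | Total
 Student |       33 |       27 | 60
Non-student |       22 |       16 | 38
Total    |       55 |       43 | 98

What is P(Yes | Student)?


P(Yes | Student) = 33/(33+27) = 33/60 = 11/20

P(Yes|Student) = 11/20 ≈ 55.00%


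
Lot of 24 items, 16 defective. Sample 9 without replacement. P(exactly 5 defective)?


Hypergeometric: C(16,5)×C(8,4)/C(24,9)
= 4368×70/1307504 = 19110/81719

P(X=5) = 19110/81719 ≈ 23.39%


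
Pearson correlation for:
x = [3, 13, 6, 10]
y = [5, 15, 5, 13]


n=4, Σx=32, Σy=38, Σxy=370, Σx²=314, Σy²=444
r = (4×370 - 32×38)/√((4×314 - 32²)(4×444 - 38²))
= 264/√(232×332) = 264/√77024 ≈ 264/277.5320 ≈ 0.9512

r ≈ 0.9512


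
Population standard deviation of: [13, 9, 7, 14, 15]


Mean = 58/5
  (13-58/5)²=49/25
  (9-58/5)²=169/25
  (7-58/5)²=529/25
  (14-58/5)²=144/25
  (15-58/5)²=289/25
Σ(x-μ)² = 236/5
σ² = (236/5)/5 = 236/25

σ = √(236/25) ≈ 3.0725


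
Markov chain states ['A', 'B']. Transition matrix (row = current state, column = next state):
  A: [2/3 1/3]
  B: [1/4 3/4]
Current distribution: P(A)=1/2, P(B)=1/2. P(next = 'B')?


P(next=B) = Σᵢ P(now=i)×P(i→B)
= 1/2×1/3 + 1/2×3/4
= 1/6 + 3/8 = 13/24

P = 13/24 ≈ 0.5417


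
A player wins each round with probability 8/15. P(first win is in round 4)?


Geometric: P(X=4) = (1-p)^(k-1)×p = (7/15)^3×8/15 = 2744/50625

P(X=4) = 2744/50625 ≈ 5.42%


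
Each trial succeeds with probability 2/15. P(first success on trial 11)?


Geometric: P(X=11) = (1-p)^(k-1)×p = (13/15)^10×2/15 = 275716983698/8649755859375

P(X=11) = 275716983698/8649755859375 ≈ 3.19%


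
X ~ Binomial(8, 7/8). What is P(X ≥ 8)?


P(X ≥ 8) = Σ P(X=i) for i=8..8
P(X=8) = 5764801/16777216
Sum = 5764801/16777216

P(X ≥ 8) = 5764801/16777216 ≈ 34.36%


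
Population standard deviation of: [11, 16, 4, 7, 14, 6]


Mean = 58/6 = 29/3
  (11-29/3)²=16/9
  (16-29/3)²=361/9
  (4-29/3)²=289/9
  (7-29/3)²=64/9
  (14-29/3)²=169/9
  (6-29/3)²=121/9
Σ(x-μ)² = 340/3
σ² = (340/3)/6 = 170/9

σ = √(170/9) ≈ 4.3461


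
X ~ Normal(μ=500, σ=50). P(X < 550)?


z = (550-500)/50 = 1.0
P(Z < 1.0) = 0.8413

P(X < 550) ≈ 0.8413


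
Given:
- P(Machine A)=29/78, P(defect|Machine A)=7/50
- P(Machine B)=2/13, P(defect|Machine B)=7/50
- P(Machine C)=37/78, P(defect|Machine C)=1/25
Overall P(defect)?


P(B) = Σ P(B|Aᵢ)×P(Aᵢ)
  7/50×29/78 = 203/3900
  7/50×2/13 = 7/325
  1/25×37/78 = 37/1950
Sum = 361/3900

P(defect) = 361/3900 ≈ 9.26%


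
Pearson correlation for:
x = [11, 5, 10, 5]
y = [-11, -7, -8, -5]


n=4, Σx=31, Σy=-31, Σxy=-261, Σx²=271, Σy²=259
r = (4×(-261) - 31×(-31))/√((4×271 - 31²)(4×259 - (-31)²))
= -83/√(123×75) = -83/√9225 ≈ -83/96.0469 ≈ -0.8642

r ≈ -0.8642


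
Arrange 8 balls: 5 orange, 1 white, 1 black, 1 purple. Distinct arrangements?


8!/(5!×1!×1!×1!) = 336

336


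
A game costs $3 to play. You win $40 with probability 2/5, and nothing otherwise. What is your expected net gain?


E[gain] = (40-3)×2/5 + (-3)×3/5
= 74/5 - 9/5 = 13

Expected net gain = $13 ≈ $13.00


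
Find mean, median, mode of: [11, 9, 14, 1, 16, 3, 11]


Sorted: [1, 3, 9, 11, 11, 14, 16]
Mean = 65/7
Median = 11
Freq: {11: 2, 9: 1, 14: 1, 1: 1, 16: 1, 3: 1}
Mode: [11]

Mean=65/7, Median=11, Mode=11


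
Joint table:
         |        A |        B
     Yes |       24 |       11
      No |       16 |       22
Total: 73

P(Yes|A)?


P(Yes|A) = 24/(24+16) = 24/40 = 3/5

P = 3/5 ≈ 60.00%


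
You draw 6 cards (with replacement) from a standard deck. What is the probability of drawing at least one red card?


P(not a red card) = 26/52 = 1/2
P(none in 6 draws) = (1/2)^6 = 1/64
P(≥1 red card) = 1 - 1/64 = 63/64

P = 63/64 ≈ 98.44%


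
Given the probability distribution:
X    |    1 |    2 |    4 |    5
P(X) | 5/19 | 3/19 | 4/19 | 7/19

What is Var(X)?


E[X] = 62/19
E[X²] = 256/19
Var(X) = E[X²] - (E[X])² = 256/19 - 3844/361 = 1020/361

Var(X) = 1020/361 ≈ 2.8255


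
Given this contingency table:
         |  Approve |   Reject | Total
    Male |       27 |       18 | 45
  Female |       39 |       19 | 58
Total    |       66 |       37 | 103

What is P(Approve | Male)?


P(Approve | Male) = 27/(27+18) = 27/45 = 3/5

P(Approve|Male) = 3/5 ≈ 60.00%


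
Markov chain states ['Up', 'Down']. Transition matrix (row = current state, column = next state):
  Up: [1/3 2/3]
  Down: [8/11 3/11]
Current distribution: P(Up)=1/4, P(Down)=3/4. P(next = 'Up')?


P(next=Up) = Σᵢ P(now=i)×P(i→Up)
= 1/4×1/3 + 3/4×8/11
= 1/12 + 6/11 = 83/132

P = 83/132 ≈ 0.6288


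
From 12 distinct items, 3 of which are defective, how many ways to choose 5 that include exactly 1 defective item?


Choose 1 of the 3 defective items and 4 of the other 9 items:
C(3,1)×C(9,4) = 3×126 = 378

378


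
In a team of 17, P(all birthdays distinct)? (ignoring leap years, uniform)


P(all different) = Π(365-i)/365 for i=0..16
= (365/365)×(364/365)×...×(349/365)
= 0.684992

P ≈ 0.6850 ≈ 68.50%


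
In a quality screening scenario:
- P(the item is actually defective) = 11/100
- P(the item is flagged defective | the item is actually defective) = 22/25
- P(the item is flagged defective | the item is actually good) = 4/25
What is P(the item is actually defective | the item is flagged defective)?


Using Bayes' theorem:
P(A|B) = P(B|A)·P(A) / P(B)

P(the item is flagged defective) = 22/25 × 11/100 + 4/25 × 89/100
= 121/1250 + 89/625 = 299/1250

P(the item is actually defective|the item is flagged defective) = (121/1250) / (299/1250) = 121/299

P(the item is actually defective|the item is flagged defective) = 121/299 ≈ 40.47%
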